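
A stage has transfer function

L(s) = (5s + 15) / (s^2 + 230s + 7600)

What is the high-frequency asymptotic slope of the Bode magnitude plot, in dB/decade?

-20 dB/decade

Each pole contributes −20 dB/decade at high frequency; each zero contributes +20 dB/decade.
Net: 1 zero(s) − 2 pole(s) → -20 dB/decade.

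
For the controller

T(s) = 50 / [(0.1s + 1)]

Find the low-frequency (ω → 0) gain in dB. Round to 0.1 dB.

34.0 dB

T(0) = 50 · 1 / 1 = 50
20 log₁₀(50) ≈ 33.98 dB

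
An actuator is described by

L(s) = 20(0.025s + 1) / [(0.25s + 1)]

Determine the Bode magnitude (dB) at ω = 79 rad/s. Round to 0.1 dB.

7.0 dB

At ω = 79 rad/s:
zero (1 + j79·0.025) = 1 + j1.975 → |·| ≈ 2.2137, ∠ ≈ 63.15°
pole (1 + j79·0.25) = 1 + j19.75 → |·| ≈ 19.775, ∠ ≈ 87.10°
|L| = 20 · 2.2137 / (19.775) ≈ 2.2389
Gain = 20 log₁₀(2.2389) ≈ 7.00 dB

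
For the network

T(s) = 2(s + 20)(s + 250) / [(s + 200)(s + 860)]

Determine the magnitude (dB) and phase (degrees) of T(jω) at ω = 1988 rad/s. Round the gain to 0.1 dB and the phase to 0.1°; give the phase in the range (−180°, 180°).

At s = jω = j1988:
zero (s+20): 20 + j1988 → |·| = √(20²+1988²) = √3952544 ≈ 1988.1, ∠ = arctan(1988/20) ≈ 89.42°
zero (s+250): 250 + j1988 → |·| = √(250²+1988²) = √4014644 ≈ 2003.7, ∠ = arctan(1988/250) ≈ 82.83°
pole (s+200): 200 + j1988 → |·| = √(200²+1988²) = √3992144 ≈ 1998, ∠ = arctan(1988/200) ≈ 84.26°
pole (s+860): 860 + j1988 → |·| = √(860²+1988²) = √4691744 ≈ 2166, ∠ = arctan(1988/860) ≈ 66.61°
|T| = 2 · 3.9836e+06 / 4.3277e+06 ≈ 1.841
Gain = 20 log₁₀(1.841) ≈ 5.30 dB
∠T = 172.25° − 150.87° = 21.38°

5.3 dB, 21.4°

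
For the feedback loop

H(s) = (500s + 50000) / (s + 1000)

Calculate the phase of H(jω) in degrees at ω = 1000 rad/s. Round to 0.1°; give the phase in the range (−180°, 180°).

39.3°

Substitute s = j1000:
Numerator: 500(j1000) + 50000 = 50000 + j500000
Denominator: (j1000) + 1000 = 1000 + j1000
|N| = √(50000² + 500000²) ≈ 5.0249e+05, ∠N ≈ 84.29°
|D| = √(1000² + 1000²) ≈ 1414.2, ∠D ≈ 45.00°
∠H = 84.29° − 45.00° = 39.29°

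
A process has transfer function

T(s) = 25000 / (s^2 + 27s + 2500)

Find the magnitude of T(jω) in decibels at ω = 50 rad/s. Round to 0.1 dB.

25.4 dB

At s = jω = j50:
quadratic: (j50)² + 27·j50 + 2500 = 0 + j1350 → |·| ≈ 1350, ∠ ≈ 90.00°
|T| = 25000 / 1350 ≈ 18.519
Gain = 20 log₁₀(18.519) ≈ 25.35 dB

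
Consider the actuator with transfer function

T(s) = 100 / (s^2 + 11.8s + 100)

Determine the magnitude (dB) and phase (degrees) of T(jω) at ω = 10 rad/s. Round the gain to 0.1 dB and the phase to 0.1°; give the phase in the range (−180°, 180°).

-1.4 dB, -90.0°

At s = jω = j10:
quadratic: (j10)² + 11.8·j10 + 100 = 0 + j118 → |·| ≈ 118, ∠ ≈ 90.00°
|T| = 100 / 118 ≈ 0.84746
Gain = 20 log₁₀(0.84746) ≈ -1.44 dB
∠T = 0.00° − 90.00° = -90.00°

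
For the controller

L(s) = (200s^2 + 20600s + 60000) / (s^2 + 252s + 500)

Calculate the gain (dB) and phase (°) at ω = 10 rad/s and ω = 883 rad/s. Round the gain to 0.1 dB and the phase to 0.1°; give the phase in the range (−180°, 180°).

Substitute s = j10:
Numerator: 200(j10)^2 + 20600(j10) + 60000 = 40000 + j206000
Denominator: (j10)^2 + 252(j10) + 500 = 400 + j2520
|N| = √(40000² + 206000²) ≈ 2.0985e+05, ∠N ≈ 79.01°
|D| = √(400² + 2520²) ≈ 2551.5, ∠D ≈ 80.98°
|L| = 2.0985e+05 / 2551.5 ≈ 82.246
Gain = 20 log₁₀(82.246) ≈ 38.30 dB
∠L = 79.01° − 80.98° = -1.97°

Substitute s = j883:
Numerator: 200(j883)^2 + 20600(j883) + 60000 = -155877800 + j18189800
Denominator: (j883)^2 + 252(j883) + 500 = -779189 + j222516
|N| = √(155877800² + 18189800²) ≈ 1.5694e+08, ∠N ≈ 173.34°
|D| = √(779189² + 222516²) ≈ 8.1034e+05, ∠D ≈ 164.06°
|L| = 1.5694e+08 / 8.1034e+05 ≈ 193.67
Gain = 20 log₁₀(193.67) ≈ 45.74 dB
∠L = 173.34° − 164.06° = 9.28°

ω = 10: 38.3 dB, -2.0°; ω = 883: 45.7 dB, 9.3°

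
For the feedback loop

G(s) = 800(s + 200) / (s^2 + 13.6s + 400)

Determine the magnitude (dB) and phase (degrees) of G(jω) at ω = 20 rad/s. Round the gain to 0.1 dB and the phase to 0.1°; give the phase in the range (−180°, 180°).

At s = jω = j20:
zero (s+200): 200 + j20 → |·| = √(200²+20²) = √40400 ≈ 201, ∠ = arctan(20/200) ≈ 5.71°
quadratic: (j20)² + 13.6·j20 + 400 = 0 + j272 → |·| ≈ 272, ∠ ≈ 90.00°
|G| = 800 · 201 / 272 ≈ 591.18
Gain = 20 log₁₀(591.18) ≈ 55.43 dB
∠G = 5.71° − 90.00° = -84.29°

55.4 dB, -84.3°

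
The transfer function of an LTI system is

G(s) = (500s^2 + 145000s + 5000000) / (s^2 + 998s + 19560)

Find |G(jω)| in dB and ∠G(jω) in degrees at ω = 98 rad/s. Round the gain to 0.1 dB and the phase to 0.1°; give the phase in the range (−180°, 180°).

Substitute s = j98:
Numerator: 500(j98)^2 + 145000(j98) + 5000000 = 198000 + j14210000
Denominator: (j98)^2 + 998(j98) + 19560 = 9956 + j97804
|N| = √(198000² + 14210000²) ≈ 1.4211e+07, ∠N ≈ 89.20°
|D| = √(9956² + 97804²) ≈ 98309, ∠D ≈ 84.19°
|G| = 1.4211e+07 / 98309 ≈ 144.55
Gain = 20 log₁₀(144.55) ≈ 43.20 dB
∠G = 89.20° − 84.19° = 5.01°

43.2 dB, 5.0°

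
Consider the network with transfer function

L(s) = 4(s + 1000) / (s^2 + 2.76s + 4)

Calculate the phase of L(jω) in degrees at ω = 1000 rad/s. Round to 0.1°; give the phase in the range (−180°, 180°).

At s = jω = j1000:
zero (s+1000): 1000 + j1000 → |·| = √(1000²+1000²) = √2000000 ≈ 1414.2, ∠ = arctan(1000/1000) ≈ 45.00°
quadratic: (j1000)² + 2.76·j1000 + 4 = -999996 + j2760 → |·| ≈ 1e+06, ∠ ≈ 179.84°
∠L = 45.00° − 179.84° = -134.84°

-134.8°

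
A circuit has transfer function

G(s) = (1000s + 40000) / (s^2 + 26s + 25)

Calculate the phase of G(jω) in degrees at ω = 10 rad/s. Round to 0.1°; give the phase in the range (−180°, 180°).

Substitute s = j10:
Numerator: 1000(j10) + 40000 = 40000 + j10000
Denominator: (j10)^2 + 26(j10) + 25 = -75 + j260
|N| = √(40000² + 10000²) ≈ 41231, ∠N ≈ 14.04°
|D| = √(75² + 260²) ≈ 270.6, ∠D ≈ 106.09°
∠G = 14.04° − 106.09° = -92.05°

-92.1°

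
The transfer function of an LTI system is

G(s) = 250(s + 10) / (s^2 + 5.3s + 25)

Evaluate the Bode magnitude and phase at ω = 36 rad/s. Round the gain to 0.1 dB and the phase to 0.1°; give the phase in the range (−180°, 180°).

At s = jω = j36:
zero (s+10): 10 + j36 → |·| = √(10²+36²) = √1396 ≈ 37.363, ∠ = arctan(36/10) ≈ 74.48°
quadratic: (j36)² + 5.3·j36 + 25 = -1271 + j190.8 → |·| ≈ 1285.2, ∠ ≈ 171.46°
|G| = 250 · 37.363 / 1285.2 ≈ 7.2679
Gain = 20 log₁₀(7.2679) ≈ 17.23 dB
∠G = 74.48° − 171.46° = -96.98°

17.2 dB, -97.0°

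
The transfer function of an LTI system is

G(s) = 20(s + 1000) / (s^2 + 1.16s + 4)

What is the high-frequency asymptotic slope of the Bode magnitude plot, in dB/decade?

Each pole contributes −20 dB/decade at high frequency; each zero contributes +20 dB/decade.
Net: 1 zero(s) − 2 pole(s) → -20 dB/decade.

-20 dB/decade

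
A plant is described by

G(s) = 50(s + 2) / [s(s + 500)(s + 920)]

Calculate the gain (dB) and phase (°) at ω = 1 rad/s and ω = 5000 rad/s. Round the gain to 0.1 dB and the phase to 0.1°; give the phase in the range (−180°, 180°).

ω = 1: -72.3 dB, -63.6°; ω = 5000: -114.2 dB, -163.9°

At s = jω = j1:
zero (s+2): 2 + j1 → |·| = √(2²+1²) = √5 ≈ 2.2361, ∠ = arctan(1/2) ≈ 26.57°
pole (s+500): 500 + j1 → |·| = √(500²+1²) = √250001 ≈ 500, ∠ = arctan(1/500) ≈ 0.11°
pole (s+920): 920 + j1 → |·| = √(920²+1²) = √846401 ≈ 920, ∠ = arctan(1/920) ≈ 0.06°
pole at origin: |s| = 1, ∠ = 90.00° (in denominator)
|G| = 50 · 2.2361 / 4.6e+05 ≈ 0.00024305
Gain = 20 log₁₀(0.00024305) ≈ -72.29 dB
∠G = 26.57° − 90.17° = -63.60°

At s = jω = j5000:
zero (s+2): 2 + j5000 → |·| = √(2²+5000²) = √25000004 ≈ 5000, ∠ = arctan(5000/2) ≈ 89.98°
pole (s+500): 500 + j5000 → |·| = √(500²+5000²) = √25250000 ≈ 5024.9, ∠ = arctan(5000/500) ≈ 84.29°
pole (s+920): 920 + j5000 → |·| = √(920²+5000²) = √25846400 ≈ 5083.9, ∠ = arctan(5000/920) ≈ 79.57°
pole at origin: |s| = 5000, ∠ = 90.00° (in denominator)
|G| = 50 · 5000 / 1.2773e+11 ≈ 1.9573e-06
Gain = 20 log₁₀(1.9573e-06) ≈ -114.17 dB
∠G = 89.98° − 253.86° = -163.88°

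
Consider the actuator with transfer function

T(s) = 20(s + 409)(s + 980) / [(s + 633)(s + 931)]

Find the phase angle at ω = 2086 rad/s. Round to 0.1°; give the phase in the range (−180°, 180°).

4.7°

At s = jω = j2086:
zero (s+409): 409 + j2086 → |·| = √(409²+2086²) = √4518677 ≈ 2125.7, ∠ = arctan(2086/409) ≈ 78.91°
zero (s+980): 980 + j2086 → |·| = √(980²+2086²) = √5311796 ≈ 2304.7, ∠ = arctan(2086/980) ≈ 64.84°
pole (s+633): 633 + j2086 → |·| = √(633²+2086²) = √4752085 ≈ 2179.9, ∠ = arctan(2086/633) ≈ 73.12°
pole (s+931): 931 + j2086 → |·| = √(931²+2086²) = √5218157 ≈ 2284.3, ∠ = arctan(2086/931) ≈ 65.95°
∠T = 143.75° − 139.07° = 4.68°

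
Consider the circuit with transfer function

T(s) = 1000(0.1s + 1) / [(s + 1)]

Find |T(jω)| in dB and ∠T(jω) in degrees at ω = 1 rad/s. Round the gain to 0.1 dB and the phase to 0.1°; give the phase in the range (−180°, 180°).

57.0 dB, -39.3°

At ω = 1 rad/s:
zero (1 + j1·0.1) = 1 + j0.1 → |·| ≈ 1.005, ∠ ≈ 5.71°
pole (1 + j1·1) = 1 + j1 → |·| ≈ 1.4142, ∠ ≈ 45.00°
|T| = 1000 · 1.005 / (1.4142) ≈ 710.65
Gain = 20 log₁₀(710.65) ≈ 57.03 dB
∠T = (5.71°) − (45.00°) = -39.29°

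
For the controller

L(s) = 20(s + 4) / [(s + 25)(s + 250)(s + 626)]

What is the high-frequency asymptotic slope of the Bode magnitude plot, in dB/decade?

Each pole contributes −20 dB/decade at high frequency; each zero contributes +20 dB/decade.
Net: 1 zero(s) − 3 pole(s) → -40 dB/decade.

-40 dB/decade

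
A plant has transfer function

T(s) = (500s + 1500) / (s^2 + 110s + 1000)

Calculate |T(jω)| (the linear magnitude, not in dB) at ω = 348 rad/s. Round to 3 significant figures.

Substitute s = j348:
Numerator: 500(j348) + 1500 = 1500 + j174000
Denominator: (j348)^2 + 110(j348) + 1000 = -120104 + j38280
|N| = √(1500² + 174000²) ≈ 1.7401e+05, ∠N ≈ 89.51°
|D| = √(120104² + 38280²) ≈ 1.2606e+05, ∠D ≈ 162.32°
|T| = 1.7401e+05 / 1.2606e+05 ≈ 1.3804

1.38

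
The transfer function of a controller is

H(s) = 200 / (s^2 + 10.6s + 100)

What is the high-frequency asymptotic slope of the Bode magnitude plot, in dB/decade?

Each pole contributes −20 dB/decade at high frequency; each zero contributes +20 dB/decade.
Net: 0 zero(s) − 2 pole(s) → -40 dB/decade.

-40 dB/decade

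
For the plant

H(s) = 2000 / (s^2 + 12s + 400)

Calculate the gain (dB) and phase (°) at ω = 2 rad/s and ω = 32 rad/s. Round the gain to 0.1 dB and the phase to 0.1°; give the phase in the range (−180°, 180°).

ω = 2: 14.1 dB, -3.5°; ω = 32: 8.7 dB, -148.4°

At s = jω = j2:
quadratic: (j2)² + 12·j2 + 400 = 396 + j24 → |·| ≈ 396.73, ∠ ≈ 3.47°
|H| = 2000 / 396.73 ≈ 5.0412
Gain = 20 log₁₀(5.0412) ≈ 14.05 dB
∠H = 0.00° − 3.47° = -3.47°

At s = jω = j32:
quadratic: (j32)² + 12·j32 + 400 = -624 + j384 → |·| ≈ 732.69, ∠ ≈ 148.39°
|H| = 2000 / 732.69 ≈ 2.7297
Gain = 20 log₁₀(2.7297) ≈ 8.72 dB
∠H = 0.00° − 148.39° = -148.39°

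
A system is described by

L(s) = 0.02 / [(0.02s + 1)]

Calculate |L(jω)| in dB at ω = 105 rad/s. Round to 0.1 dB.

-41.3 dB

At ω = 105 rad/s:
pole (1 + j105·0.02) = 1 + j2.1 → |·| ≈ 2.3259, ∠ ≈ 64.54°
|L| = 0.02 · 1 / (2.3259) ≈ 0.0085988
Gain = 20 log₁₀(0.0085988) ≈ -41.31 dB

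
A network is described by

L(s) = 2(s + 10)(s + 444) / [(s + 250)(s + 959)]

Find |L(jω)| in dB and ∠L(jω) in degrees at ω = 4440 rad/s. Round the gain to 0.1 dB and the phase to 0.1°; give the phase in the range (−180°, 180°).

At s = jω = j4440:
zero (s+10): 10 + j4440 → |·| = √(10²+4440²) = √19713700 ≈ 4440, ∠ = arctan(4440/10) ≈ 89.87°
zero (s+444): 444 + j4440 → |·| = √(444²+4440²) = √19910736 ≈ 4462.1, ∠ = arctan(4440/444) ≈ 84.29°
pole (s+250): 250 + j4440 → |·| = √(250²+4440²) = √19776100 ≈ 4447, ∠ = arctan(4440/250) ≈ 86.78°
pole (s+959): 959 + j4440 → |·| = √(959²+4440²) = √20633281 ≈ 4542.4, ∠ = arctan(4440/959) ≈ 77.81°
|L| = 2 · 1.9812e+07 / 2.02e+07 ≈ 1.9616
Gain = 20 log₁₀(1.9616) ≈ 5.85 dB
∠L = 174.16° − 164.59° = 9.57°

5.9 dB, 9.6°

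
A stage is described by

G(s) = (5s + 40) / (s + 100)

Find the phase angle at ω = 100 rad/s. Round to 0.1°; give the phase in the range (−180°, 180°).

Substitute s = j100:
Numerator: 5(j100) + 40 = 40 + j500
Denominator: (j100) + 100 = 100 + j100
|N| = √(40² + 500²) ≈ 501.6, ∠N ≈ 85.43°
|D| = √(100² + 100²) ≈ 141.42, ∠D ≈ 45.00°
∠G = 85.43° − 45.00° = 40.43°

40.4°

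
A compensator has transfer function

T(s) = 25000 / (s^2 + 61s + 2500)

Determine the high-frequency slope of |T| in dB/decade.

Each pole contributes −20 dB/decade at high frequency; each zero contributes +20 dB/decade.
Net: 0 zero(s) − 2 pole(s) → -40 dB/decade.

-40 dB/decade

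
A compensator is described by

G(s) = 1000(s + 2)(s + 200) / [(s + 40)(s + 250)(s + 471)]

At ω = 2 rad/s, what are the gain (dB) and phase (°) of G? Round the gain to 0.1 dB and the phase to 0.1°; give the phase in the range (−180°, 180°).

At s = jω = j2:
zero (s+2): 2 + j2 → |·| = √(2²+2²) = √8 ≈ 2.8284, ∠ = arctan(2/2) ≈ 45.00°
zero (s+200): 200 + j2 → |·| = √(200²+2²) = √40004 ≈ 200.01, ∠ = arctan(2/200) ≈ 0.57°
pole (s+40): 40 + j2 → |·| = √(40²+2²) = √1604 ≈ 40.05, ∠ = arctan(2/40) ≈ 2.86°
pole (s+250): 250 + j2 → |·| = √(250²+2²) = √62504 ≈ 250.01, ∠ = arctan(2/250) ≈ 0.46°
pole (s+471): 471 + j2 → |·| = √(471²+2²) = √221845 ≈ 471, ∠ = arctan(2/471) ≈ 0.24°
|G| = 1000 · 565.71 / 4.7161e+06 ≈ 0.11995
Gain = 20 log₁₀(0.11995) ≈ -18.42 dB
∠G = 45.57° − 3.56° = 42.01°

-18.4 dB, 42.0°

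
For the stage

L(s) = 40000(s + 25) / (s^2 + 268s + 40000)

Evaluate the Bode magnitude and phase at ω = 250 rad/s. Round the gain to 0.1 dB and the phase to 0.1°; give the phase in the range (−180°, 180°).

At s = jω = j250:
zero (s+25): 25 + j250 → |·| = √(25²+250²) = √63125 ≈ 251.25, ∠ = arctan(250/25) ≈ 84.29°
quadratic: (j250)² + 268·j250 + 40000 = -22500 + j67000 → |·| ≈ 70677, ∠ ≈ 108.56°
|L| = 40000 · 251.25 / 70677 ≈ 142.2
Gain = 20 log₁₀(142.2) ≈ 43.06 dB
∠L = 84.29° − 108.56° = -24.27°

43.1 dB, -24.3°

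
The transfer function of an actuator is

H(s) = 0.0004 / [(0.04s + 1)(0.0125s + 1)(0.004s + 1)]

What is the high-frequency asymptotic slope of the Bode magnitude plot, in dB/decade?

Each pole contributes −20 dB/decade at high frequency; each zero contributes +20 dB/decade.
Net: 0 zero(s) − 3 pole(s) → -60 dB/decade.

-60 dB/decade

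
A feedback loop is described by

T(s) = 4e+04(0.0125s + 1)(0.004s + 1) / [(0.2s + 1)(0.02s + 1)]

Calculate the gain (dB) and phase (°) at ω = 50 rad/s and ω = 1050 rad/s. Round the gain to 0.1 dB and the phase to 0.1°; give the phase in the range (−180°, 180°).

ω = 50: 70.6 dB, -86.0°; ω = 1050: 54.2 dB, -14.8°

At ω = 50 rad/s:
zero (1 + j50·0.0125) = 1 + j0.625 → |·| ≈ 1.1792, ∠ ≈ 32.01°
zero (1 + j50·0.004) = 1 + j0.2 → |·| ≈ 1.0198, ∠ ≈ 11.31°
pole (1 + j50·0.2) = 1 + j10 → |·| ≈ 10.05, ∠ ≈ 84.29°
pole (1 + j50·0.02) = 1 + j1 → |·| ≈ 1.4142, ∠ ≈ 45.00°
|T| = 4e+04 · 1.1792 · 1.0198 / (10.05 · 1.4142) ≈ 3384.4
Gain = 20 log₁₀(3384.4) ≈ 70.59 dB
∠T = (32.01° + 11.31°) − (84.29° + 45.00°) = -85.97°

At ω = 1050 rad/s:
zero (1 + j1050·0.0125) = 1 + j13.125 → |·| ≈ 13.163, ∠ ≈ 85.64°
zero (1 + j1050·0.004) = 1 + j4.2 → |·| ≈ 4.3174, ∠ ≈ 76.61°
pole (1 + j1050·0.2) = 1 + j210 → |·| ≈ 210, ∠ ≈ 89.73°
pole (1 + j1050·0.02) = 1 + j21 → |·| ≈ 21.024, ∠ ≈ 87.27°
|T| = 4e+04 · 13.163 · 4.3174 / (210 · 21.024) ≈ 514.88
Gain = 20 log₁₀(514.88) ≈ 54.23 dB
∠T = (85.64° + 76.61°) − (89.73° + 87.27°) = -14.75°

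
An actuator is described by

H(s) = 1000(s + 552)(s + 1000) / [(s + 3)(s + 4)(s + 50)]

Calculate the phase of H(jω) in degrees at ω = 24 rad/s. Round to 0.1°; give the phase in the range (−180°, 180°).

174.8°

At s = jω = j24:
zero (s+552): 552 + j24 → |·| = √(552²+24²) = √305280 ≈ 552.52, ∠ = arctan(24/552) ≈ 2.49°
zero (s+1000): 1000 + j24 → |·| = √(1000²+24²) = √1000576 ≈ 1000.3, ∠ = arctan(24/1000) ≈ 1.37°
pole (s+3): 3 + j24 → |·| = √(3²+24²) = √585 ≈ 24.187, ∠ = arctan(24/3) ≈ 82.87°
pole (s+4): 4 + j24 → |·| = √(4²+24²) = √592 ≈ 24.331, ∠ = arctan(24/4) ≈ 80.54°
pole (s+50): 50 + j24 → |·| = √(50²+24²) = √3076 ≈ 55.462, ∠ = arctan(24/50) ≈ 25.64°
∠H = 3.86° − 189.05° = -185.19° ≡ 174.81° (principal value)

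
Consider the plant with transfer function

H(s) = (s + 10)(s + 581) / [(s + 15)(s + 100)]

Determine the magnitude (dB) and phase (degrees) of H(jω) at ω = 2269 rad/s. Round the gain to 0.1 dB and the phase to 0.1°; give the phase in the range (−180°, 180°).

0.3 dB, -11.7°

At s = jω = j2269:
zero (s+10): 10 + j2269 → |·| = √(10²+2269²) = √5148461 ≈ 2269, ∠ = arctan(2269/10) ≈ 89.75°
zero (s+581): 581 + j2269 → |·| = √(581²+2269²) = √5485922 ≈ 2342.2, ∠ = arctan(2269/581) ≈ 75.64°
pole (s+15): 15 + j2269 → |·| = √(15²+2269²) = √5148586 ≈ 2269, ∠ = arctan(2269/15) ≈ 89.62°
pole (s+100): 100 + j2269 → |·| = √(100²+2269²) = √5158361 ≈ 2271.2, ∠ = arctan(2269/100) ≈ 87.48°
|H| = 1 · 5.3145e+06 / 5.1534e+06 ≈ 1.0313
Gain = 20 log₁₀(1.0313) ≈ 0.27 dB
∠H = 165.39° − 177.10° = -11.71°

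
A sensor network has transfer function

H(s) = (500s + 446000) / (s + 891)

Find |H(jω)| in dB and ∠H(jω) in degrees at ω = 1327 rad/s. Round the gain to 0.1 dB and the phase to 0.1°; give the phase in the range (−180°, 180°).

54.0 dB, -0.0°

Substitute s = j1327:
Numerator: 500(j1327) + 446000 = 446000 + j663500
Denominator: (j1327) + 891 = 891 + j1327
|N| = √(446000² + 663500²) ≈ 7.9947e+05, ∠N ≈ 56.09°
|D| = √(891² + 1327²) ≈ 1598.4, ∠D ≈ 56.12°
|H| = 7.9947e+05 / 1598.4 ≈ 500.17
Gain = 20 log₁₀(500.17) ≈ 53.98 dB
∠H = 56.09° − 56.12° = -0.03°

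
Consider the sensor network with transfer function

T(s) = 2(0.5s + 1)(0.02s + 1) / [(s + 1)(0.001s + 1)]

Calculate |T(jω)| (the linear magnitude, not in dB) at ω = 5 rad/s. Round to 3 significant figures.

1.06

At ω = 5 rad/s:
zero (1 + j5·0.5) = 1 + j2.5 → |·| ≈ 2.6926, ∠ ≈ 68.20°
zero (1 + j5·0.02) = 1 + j0.1 → |·| ≈ 1.005, ∠ ≈ 5.71°
pole (1 + j5·1) = 1 + j5 → |·| ≈ 5.099, ∠ ≈ 78.69°
pole (1 + j5·0.001) = 1 + j0.005 → |·| ≈ 1, ∠ ≈ 0.29°
|T| = 2 · 2.6926 · 1.005 / (5.099 · 1) ≈ 1.0614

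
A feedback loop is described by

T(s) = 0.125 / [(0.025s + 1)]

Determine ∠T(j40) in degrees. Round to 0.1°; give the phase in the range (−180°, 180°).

At ω = 40 rad/s:
pole (1 + j40·0.025) = 1 + j1 → |·| ≈ 1.4142, ∠ ≈ 45.00°
∠T = (0°) − (45.00°) = -45.00°

-45.0°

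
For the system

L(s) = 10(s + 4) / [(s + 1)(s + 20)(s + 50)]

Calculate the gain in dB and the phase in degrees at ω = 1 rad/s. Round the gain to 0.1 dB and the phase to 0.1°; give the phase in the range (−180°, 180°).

-30.7 dB, -35.0°

At s = jω = j1:
zero (s+4): 4 + j1 → |·| = √(4²+1²) = √17 ≈ 4.1231, ∠ = arctan(1/4) ≈ 14.04°
pole (s+1): 1 + j1 → |·| = √(1²+1²) = √2 ≈ 1.4142, ∠ = arctan(1/1) ≈ 45.00°
pole (s+20): 20 + j1 → |·| = √(20²+1²) = √401 ≈ 20.025, ∠ = arctan(1/20) ≈ 2.86°
pole (s+50): 50 + j1 → |·| = √(50²+1²) = √2501 ≈ 50.01, ∠ = arctan(1/50) ≈ 1.15°
|L| = 10 · 4.1231 / 1416.3 ≈ 0.029112
Gain = 20 log₁₀(0.029112) ≈ -30.72 dB
∠L = 14.04° − 49.01° = -34.97°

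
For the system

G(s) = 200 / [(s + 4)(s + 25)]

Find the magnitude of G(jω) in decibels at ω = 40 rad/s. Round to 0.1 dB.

At s = jω = j40:
pole (s+4): 4 + j40 → |·| = √(4²+40²) = √1616 ≈ 40.2, ∠ = arctan(40/4) ≈ 84.29°
pole (s+25): 25 + j40 → |·| = √(25²+40²) = √2225 ≈ 47.17, ∠ = arctan(40/25) ≈ 57.99°
|G| = 200 / 1896.2 ≈ 0.10547
Gain = 20 log₁₀(0.10547) ≈ -19.54 dB

-19.5 dB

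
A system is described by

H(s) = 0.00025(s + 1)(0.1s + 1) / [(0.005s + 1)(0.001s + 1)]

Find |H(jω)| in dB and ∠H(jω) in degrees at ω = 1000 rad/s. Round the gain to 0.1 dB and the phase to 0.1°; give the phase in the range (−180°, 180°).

10.8 dB, 55.7°

At ω = 1000 rad/s:
zero (1 + j1000·1) = 1 + j1000 → |·| ≈ 1000, ∠ ≈ 89.94°
zero (1 + j1000·0.1) = 1 + j100 → |·| ≈ 100, ∠ ≈ 89.43°
pole (1 + j1000·0.005) = 1 + j5 → |·| ≈ 5.099, ∠ ≈ 78.69°
pole (1 + j1000·0.001) = 1 + j1 → |·| ≈ 1.4142, ∠ ≈ 45.00°
|H| = 0.00025 · 1000 · 100 / (5.099 · 1.4142) ≈ 3.4669
Gain = 20 log₁₀(3.4669) ≈ 10.80 dB
∠H = (89.94° + 89.43°) − (78.69° + 45.00°) = 55.68°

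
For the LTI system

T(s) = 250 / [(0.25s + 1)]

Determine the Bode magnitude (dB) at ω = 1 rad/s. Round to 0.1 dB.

At ω = 1 rad/s:
pole (1 + j1·0.25) = 1 + j0.25 → |·| ≈ 1.0308, ∠ ≈ 14.04°
|T| = 250 · 1 / (1.0308) ≈ 242.53
Gain = 20 log₁₀(242.53) ≈ 47.70 dB

47.7 dB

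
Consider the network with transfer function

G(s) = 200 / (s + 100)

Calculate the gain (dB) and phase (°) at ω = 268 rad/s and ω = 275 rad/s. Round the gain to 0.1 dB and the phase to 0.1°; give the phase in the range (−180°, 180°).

ω = 268: -3.1 dB, -69.5°; ω = 275: -3.3 dB, -70.0°

At s = jω = j268:
pole (s+100): 100 + j268 → |·| = √(100²+268²) = √81824 ≈ 286.05, ∠ = arctan(268/100) ≈ 69.54°
|G| = 200 / 286.05 ≈ 0.69918
Gain = 20 log₁₀(0.69918) ≈ -3.11 dB
∠G = 0.00° − 69.54° = -69.54°

At s = jω = j275:
pole (s+100): 100 + j275 → |·| = √(100²+275²) = √85625 ≈ 292.62, ∠ = arctan(275/100) ≈ 70.02°
|G| = 200 / 292.62 ≈ 0.68348
Gain = 20 log₁₀(0.68348) ≈ -3.31 dB
∠G = 0.00° − 70.02° = -70.02°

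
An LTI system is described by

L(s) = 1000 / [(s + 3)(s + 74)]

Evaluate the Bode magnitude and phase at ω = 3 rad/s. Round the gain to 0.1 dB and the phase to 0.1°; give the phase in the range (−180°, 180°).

10.1 dB, -47.3°

At s = jω = j3:
pole (s+3): 3 + j3 → |·| = √(3²+3²) = √18 ≈ 4.2426, ∠ = arctan(3/3) ≈ 45.00°
pole (s+74): 74 + j3 → |·| = √(74²+3²) = √5485 ≈ 74.061, ∠ = arctan(3/74) ≈ 2.32°
|L| = 1000 / 314.21 ≈ 3.1826
Gain = 20 log₁₀(3.1826) ≈ 10.06 dB
∠L = 0.00° − 47.32° = -47.32°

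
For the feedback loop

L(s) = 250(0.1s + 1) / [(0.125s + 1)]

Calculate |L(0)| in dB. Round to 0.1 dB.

48.0 dB

L(0) = 250 · 1 / 1 = 250
20 log₁₀(250) ≈ 47.96 dB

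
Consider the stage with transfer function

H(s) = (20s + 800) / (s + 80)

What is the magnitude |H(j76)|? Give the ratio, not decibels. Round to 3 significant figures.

Substitute s = j76:
Numerator: 20(j76) + 800 = 800 + j1520
Denominator: (j76) + 80 = 80 + j76
|N| = √(800² + 1520²) ≈ 1717.7, ∠N ≈ 62.24°
|D| = √(80² + 76²) ≈ 110.34, ∠D ≈ 43.53°
|H| = 1717.7 / 110.34 ≈ 15.567

15.6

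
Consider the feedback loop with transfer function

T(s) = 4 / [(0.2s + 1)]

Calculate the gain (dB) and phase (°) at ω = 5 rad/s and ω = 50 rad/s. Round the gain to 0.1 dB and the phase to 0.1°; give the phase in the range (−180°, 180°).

ω = 5: 9.0 dB, -45.0°; ω = 50: -8.0 dB, -84.3°

At ω = 5 rad/s:
pole (1 + j5·0.2) = 1 + j1 → |·| ≈ 1.4142, ∠ ≈ 45.00°
|T| = 4 · 1 / (1.4142) ≈ 2.8285
Gain = 20 log₁₀(2.8285) ≈ 9.03 dB
∠T = (0°) − (45.00°) = -45.00°

At ω = 50 rad/s:
pole (1 + j50·0.2) = 1 + j10 → |·| ≈ 10.05, ∠ ≈ 84.29°
|T| = 4 · 1 / (10.05) ≈ 0.39801
Gain = 20 log₁₀(0.39801) ≈ -8.00 dB
∠T = (0°) − (84.29°) = -84.29°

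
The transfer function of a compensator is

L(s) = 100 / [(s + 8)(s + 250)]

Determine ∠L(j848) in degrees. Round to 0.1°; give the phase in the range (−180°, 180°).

-163.0°

At s = jω = j848:
pole (s+8): 8 + j848 → |·| = √(8²+848²) = √719168 ≈ 848.04, ∠ = arctan(848/8) ≈ 89.46°
pole (s+250): 250 + j848 → |·| = √(250²+848²) = √781604 ≈ 884.08, ∠ = arctan(848/250) ≈ 73.57°
∠L = 0.00° − 163.03° = -163.03°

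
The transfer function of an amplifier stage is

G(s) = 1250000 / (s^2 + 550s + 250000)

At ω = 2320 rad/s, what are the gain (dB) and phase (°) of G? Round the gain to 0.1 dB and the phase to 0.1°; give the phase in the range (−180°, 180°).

At s = jω = j2320:
quadratic: (j2320)² + 550·j2320 + 250000 = -5132400 + j1276000 → |·| ≈ 5.2886e+06, ∠ ≈ 166.04°
|G| = 1250000 / 5.2886e+06 ≈ 0.23636
Gain = 20 log₁₀(0.23636) ≈ -12.53 dB
∠G = 0.00° − 166.04° = -166.04°

-12.5 dB, -166.0°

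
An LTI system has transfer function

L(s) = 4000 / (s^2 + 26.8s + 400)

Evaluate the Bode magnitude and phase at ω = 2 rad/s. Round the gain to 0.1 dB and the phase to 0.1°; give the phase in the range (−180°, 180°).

20.0 dB, -7.7°

At s = jω = j2:
quadratic: (j2)² + 26.8·j2 + 400 = 396 + j53.6 → |·| ≈ 399.61, ∠ ≈ 7.71°
|L| = 4000 / 399.61 ≈ 10.01
Gain = 20 log₁₀(10.01) ≈ 20.01 dB
∠L = 0.00° − 7.71° = -7.71°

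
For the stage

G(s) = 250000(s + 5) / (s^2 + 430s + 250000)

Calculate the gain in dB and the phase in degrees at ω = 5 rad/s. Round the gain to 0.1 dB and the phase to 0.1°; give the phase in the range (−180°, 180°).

At s = jω = j5:
zero (s+5): 5 + j5 → |·| = √(5²+5²) = √50 ≈ 7.0711, ∠ = arctan(5/5) ≈ 45.00°
quadratic: (j5)² + 430·j5 + 250000 = 249975 + j2150 → |·| ≈ 2.4998e+05, ∠ ≈ 0.49°
|G| = 250000 · 7.0711 / 2.4998e+05 ≈ 7.0717
Gain = 20 log₁₀(7.0717) ≈ 16.99 dB
∠G = 45.00° − 0.49° = 44.51°

17.0 dB, 44.5°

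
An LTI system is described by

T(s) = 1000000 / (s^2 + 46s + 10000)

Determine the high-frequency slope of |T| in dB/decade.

-40 dB/decade

Each pole contributes −20 dB/decade at high frequency; each zero contributes +20 dB/decade.
Net: 0 zero(s) − 2 pole(s) → -40 dB/decade.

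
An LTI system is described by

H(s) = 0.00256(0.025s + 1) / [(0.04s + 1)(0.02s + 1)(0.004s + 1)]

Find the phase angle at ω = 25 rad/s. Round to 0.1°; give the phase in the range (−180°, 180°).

-45.3°

At ω = 25 rad/s:
zero (1 + j25·0.025) = 1 + j0.625 → |·| ≈ 1.1792, ∠ ≈ 32.01°
pole (1 + j25·0.04) = 1 + j1 → |·| ≈ 1.4142, ∠ ≈ 45.00°
pole (1 + j25·0.02) = 1 + j0.5 → |·| ≈ 1.118, ∠ ≈ 26.57°
pole (1 + j25·0.004) = 1 + j0.1 → |·| ≈ 1.005, ∠ ≈ 5.71°
∠H = (32.01°) − (45.00° + 26.57° + 5.71°) = -45.27°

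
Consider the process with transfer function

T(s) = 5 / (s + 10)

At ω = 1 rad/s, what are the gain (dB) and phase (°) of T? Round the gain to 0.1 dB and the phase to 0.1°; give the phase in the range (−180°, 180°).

Substitute s = j1:
Numerator: 5 = 5 + j0
Denominator: (j1) + 10 = 10 + j1
|N| = √(5² + 0²) ≈ 5, ∠N ≈ 0.00°
|D| = √(10² + 1²) ≈ 10.05, ∠D ≈ 5.71°
|T| = 5 / 10.05 ≈ 0.49751
Gain = 20 log₁₀(0.49751) ≈ -6.06 dB
∠T = 0.00° − 5.71° = -5.71°

-6.1 dB, -5.7°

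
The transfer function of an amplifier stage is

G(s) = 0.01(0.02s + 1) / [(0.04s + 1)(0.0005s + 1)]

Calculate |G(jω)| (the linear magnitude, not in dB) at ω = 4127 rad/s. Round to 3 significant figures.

0.00218

At ω = 4127 rad/s:
zero (1 + j4127·0.02) = 1 + j82.54 → |·| ≈ 82.546, ∠ ≈ 89.31°
pole (1 + j4127·0.04) = 1 + j165.08 → |·| ≈ 165.08, ∠ ≈ 89.65°
pole (1 + j4127·0.0005) = 1 + j2.0635 → |·| ≈ 2.293, ∠ ≈ 64.14°
|G| = 0.01 · 82.546 / (165.08 · 2.293) ≈ 0.0021807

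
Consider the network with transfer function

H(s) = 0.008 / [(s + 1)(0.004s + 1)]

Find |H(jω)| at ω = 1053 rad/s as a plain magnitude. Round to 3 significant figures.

At ω = 1053 rad/s:
pole (1 + j1053·1) = 1 + j1053 → |·| ≈ 1053, ∠ ≈ 89.95°
pole (1 + j1053·0.004) = 1 + j4.212 → |·| ≈ 4.3291, ∠ ≈ 76.64°
|H| = 0.008 · 1 / (1053 · 4.3291) ≈ 1.7549e-06

1.75e-06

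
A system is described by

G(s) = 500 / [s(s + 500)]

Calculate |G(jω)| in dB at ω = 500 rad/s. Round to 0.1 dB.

At s = jω = j500:
pole (s+500): 500 + j500 → |·| = √(500²+500²) = √500000 ≈ 707.11, ∠ = arctan(500/500) ≈ 45.00°
pole at origin: |s| = 500, ∠ = 90.00° (in denominator)
|G| = 500 / 3.5356e+05 ≈ 0.0014142
Gain = 20 log₁₀(0.0014142) ≈ -56.99 dB

-57.0 dB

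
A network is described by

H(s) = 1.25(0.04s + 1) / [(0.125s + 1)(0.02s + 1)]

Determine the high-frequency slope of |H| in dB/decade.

Each pole contributes −20 dB/decade at high frequency; each zero contributes +20 dB/decade.
Net: 1 zero(s) − 2 pole(s) → -20 dB/decade.

-20 dB/decade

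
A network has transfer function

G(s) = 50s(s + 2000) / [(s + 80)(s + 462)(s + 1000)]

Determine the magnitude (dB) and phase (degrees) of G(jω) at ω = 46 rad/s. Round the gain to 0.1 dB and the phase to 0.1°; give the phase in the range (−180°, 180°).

-19.4 dB, 53.1°

At s = jω = j46:
zero (s+2000): 2000 + j46 → |·| = √(2000²+46²) = √4002116 ≈ 2000.5, ∠ = arctan(46/2000) ≈ 1.32°
zero at origin: s = j46 → |·| = 46, ∠ = 90.00°
pole (s+80): 80 + j46 → |·| = √(80²+46²) = √8516 ≈ 92.282, ∠ = arctan(46/80) ≈ 29.90°
pole (s+462): 462 + j46 → |·| = √(462²+46²) = √215560 ≈ 464.28, ∠ = arctan(46/462) ≈ 5.69°
pole (s+1000): 1000 + j46 → |·| = √(1000²+46²) = √1002116 ≈ 1001.1, ∠ = arctan(46/1000) ≈ 2.63°
|G| = 50 · 92023 / 4.2892e+07 ≈ 0.10727
Gain = 20 log₁₀(0.10727) ≈ -19.39 dB
∠G = 91.32° − 38.22° = 53.10°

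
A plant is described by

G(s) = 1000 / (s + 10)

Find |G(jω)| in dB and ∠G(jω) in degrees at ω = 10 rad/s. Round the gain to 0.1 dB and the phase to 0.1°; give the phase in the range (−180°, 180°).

37.0 dB, -45.0°

At s = jω = j10:
pole (s+10): 10 + j10 → |·| = √(10²+10²) = √200 ≈ 14.142, ∠ = arctan(10/10) ≈ 45.00°
|G| = 1000 / 14.142 ≈ 70.711
Gain = 20 log₁₀(70.711) ≈ 36.99 dB
∠G = 0.00° − 45.00° = -45.00°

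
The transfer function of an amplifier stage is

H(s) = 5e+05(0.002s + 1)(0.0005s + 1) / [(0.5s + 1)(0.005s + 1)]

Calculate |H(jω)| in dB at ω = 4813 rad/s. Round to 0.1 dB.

46.8 dB

At ω = 4813 rad/s:
zero (1 + j4813·0.002) = 1 + j9.626 → |·| ≈ 9.6778, ∠ ≈ 84.07°
zero (1 + j4813·0.0005) = 1 + j2.4065 → |·| ≈ 2.606, ∠ ≈ 67.44°
pole (1 + j4813·0.5) = 1 + j2406.5 → |·| ≈ 2406.5, ∠ ≈ 89.98°
pole (1 + j4813·0.005) = 1 + j24.065 → |·| ≈ 24.086, ∠ ≈ 87.62°
|H| = 5e+05 · 9.6778 · 2.606 / (2406.5 · 24.086) ≈ 217.56
Gain = 20 log₁₀(217.56) ≈ 46.75 dB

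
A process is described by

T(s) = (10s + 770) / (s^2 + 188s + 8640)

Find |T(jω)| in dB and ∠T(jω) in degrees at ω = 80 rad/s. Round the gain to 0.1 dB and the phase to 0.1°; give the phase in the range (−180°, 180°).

Substitute s = j80:
Numerator: 10(j80) + 770 = 770 + j800
Denominator: (j80)^2 + 188(j80) + 8640 = 2240 + j15040
|N| = √(770² + 800²) ≈ 1110.4, ∠N ≈ 46.09°
|D| = √(2240² + 15040²) ≈ 15206, ∠D ≈ 81.53°
|T| = 1110.4 / 15206 ≈ 0.073024
Gain = 20 log₁₀(0.073024) ≈ -22.73 dB
∠T = 46.09° − 81.53° = -35.44°

-22.7 dB, -35.4°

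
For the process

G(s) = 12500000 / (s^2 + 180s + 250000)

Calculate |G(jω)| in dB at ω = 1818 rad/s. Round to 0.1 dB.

At s = jω = j1818:
quadratic: (j1818)² + 180·j1818 + 250000 = -3055124 + j327240 → |·| ≈ 3.0726e+06, ∠ ≈ 173.89°
|G| = 12500000 / 3.0726e+06 ≈ 4.0682
Gain = 20 log₁₀(4.0682) ≈ 12.19 dB

12.2 dB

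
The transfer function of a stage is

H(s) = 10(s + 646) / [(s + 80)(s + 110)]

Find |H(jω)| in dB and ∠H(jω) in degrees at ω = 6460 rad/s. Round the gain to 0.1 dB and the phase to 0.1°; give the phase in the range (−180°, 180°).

-56.2 dB, -94.0°

At s = jω = j6460:
zero (s+646): 646 + j6460 → |·| = √(646²+6460²) = √42148916 ≈ 6492.2, ∠ = arctan(6460/646) ≈ 84.29°
pole (s+80): 80 + j6460 → |·| = √(80²+6460²) = √41738000 ≈ 6460.5, ∠ = arctan(6460/80) ≈ 89.29°
pole (s+110): 110 + j6460 → |·| = √(110²+6460²) = √41743700 ≈ 6460.9, ∠ = arctan(6460/110) ≈ 89.02°
|H| = 10 · 6492.2 / 4.1741e+07 ≈ 0.0015554
Gain = 20 log₁₀(0.0015554) ≈ -56.16 dB
∠H = 84.29° − 178.31° = -94.02°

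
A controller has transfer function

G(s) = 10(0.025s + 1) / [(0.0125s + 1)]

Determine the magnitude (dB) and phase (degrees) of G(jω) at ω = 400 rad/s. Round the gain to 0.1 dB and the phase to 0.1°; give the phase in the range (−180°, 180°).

25.9 dB, 5.6°

At ω = 400 rad/s:
zero (1 + j400·0.025) = 1 + j10 → |·| ≈ 10.05, ∠ ≈ 84.29°
pole (1 + j400·0.0125) = 1 + j5 → |·| ≈ 5.099, ∠ ≈ 78.69°
|G| = 10 · 10.05 / (5.099) ≈ 19.71
Gain = 20 log₁₀(19.71) ≈ 25.89 dB
∠G = (84.29°) − (78.69°) = 5.60°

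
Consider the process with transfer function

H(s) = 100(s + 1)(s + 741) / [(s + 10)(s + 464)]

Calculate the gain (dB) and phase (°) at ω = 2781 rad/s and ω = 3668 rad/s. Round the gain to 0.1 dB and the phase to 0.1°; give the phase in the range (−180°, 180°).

ω = 2781: 40.2 dB, -5.3°; ω = 3668: 40.1 dB, -4.1°

At s = jω = j2781:
zero (s+1): 1 + j2781 → |·| = √(1²+2781²) = √7733962 ≈ 2781, ∠ = arctan(2781/1) ≈ 89.98°
zero (s+741): 741 + j2781 → |·| = √(741²+2781²) = √8283042 ≈ 2878, ∠ = arctan(2781/741) ≈ 75.08°
pole (s+10): 10 + j2781 → |·| = √(10²+2781²) = √7734061 ≈ 2781, ∠ = arctan(2781/10) ≈ 89.79°
pole (s+464): 464 + j2781 → |·| = √(464²+2781²) = √7949257 ≈ 2819.4, ∠ = arctan(2781/464) ≈ 80.53°
|H| = 100 · 8.0037e+06 / 7.8408e+06 ≈ 102.08
Gain = 20 log₁₀(102.08) ≈ 40.18 dB
∠H = 165.06° − 170.32° = -5.26°

At s = jω = j3668:
zero (s+1): 1 + j3668 → |·| = √(1²+3668²) = √13454225 ≈ 3668, ∠ = arctan(3668/1) ≈ 89.98°
zero (s+741): 741 + j3668 → |·| = √(741²+3668²) = √14003305 ≈ 3742.1, ∠ = arctan(3668/741) ≈ 78.58°
pole (s+10): 10 + j3668 → |·| = √(10²+3668²) = √13454324 ≈ 3668, ∠ = arctan(3668/10) ≈ 89.84°
pole (s+464): 464 + j3668 → |·| = √(464²+3668²) = √13669520 ≈ 3697.2, ∠ = arctan(3668/464) ≈ 82.79°
|H| = 100 · 1.3726e+07 / 1.3561e+07 ≈ 101.22
Gain = 20 log₁₀(101.22) ≈ 40.11 dB
∠H = 168.56° − 172.63° = -4.07°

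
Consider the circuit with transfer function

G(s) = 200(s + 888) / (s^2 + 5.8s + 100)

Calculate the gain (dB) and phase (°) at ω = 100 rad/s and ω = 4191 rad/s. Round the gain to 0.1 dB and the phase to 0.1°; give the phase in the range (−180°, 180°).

At s = jω = j100:
zero (s+888): 888 + j100 → |·| = √(888²+100²) = √798544 ≈ 893.61, ∠ = arctan(100/888) ≈ 6.43°
quadratic: (j100)² + 5.8·j100 + 100 = -9900 + j580 → |·| ≈ 9917, ∠ ≈ 176.65°
|G| = 200 · 893.61 / 9917 ≈ 18.022
Gain = 20 log₁₀(18.022) ≈ 25.12 dB
∠G = 6.43° − 176.65° = -170.22°

At s = jω = j4191:
zero (s+888): 888 + j4191 → |·| = √(888²+4191²) = √18353025 ≈ 4284, ∠ = arctan(4191/888) ≈ 78.04°
quadratic: (j4191)² + 5.8·j4191 + 100 = -17564381 + j24307.8 → |·| ≈ 1.7564e+07, ∠ ≈ 179.92°
|G| = 200 · 4284 / 1.7564e+07 ≈ 0.048782
Gain = 20 log₁₀(0.048782) ≈ -26.23 dB
∠G = 78.04° − 179.92° = -101.88°

ω = 100: 25.1 dB, -170.2°; ω = 4191: -26.2 dB, -101.9°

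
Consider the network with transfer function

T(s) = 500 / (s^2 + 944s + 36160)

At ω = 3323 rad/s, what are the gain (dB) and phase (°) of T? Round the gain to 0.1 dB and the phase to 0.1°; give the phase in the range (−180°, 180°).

Substitute s = j3323:
Numerator: 500 = 500 + j0
Denominator: (j3323)^2 + 944(j3323) + 36160 = -11006169 + j3136912
|N| = √(500² + 0²) ≈ 500, ∠N ≈ 0.00°
|D| = √(11006169² + 3136912²) ≈ 1.1444e+07, ∠D ≈ 164.09°
|T| = 500 / 1.1444e+07 ≈ 4.3691e-05
Gain = 20 log₁₀(4.3691e-05) ≈ -87.19 dB
∠T = 0.00° − 164.09° = -164.09°

-87.2 dB, -164.1°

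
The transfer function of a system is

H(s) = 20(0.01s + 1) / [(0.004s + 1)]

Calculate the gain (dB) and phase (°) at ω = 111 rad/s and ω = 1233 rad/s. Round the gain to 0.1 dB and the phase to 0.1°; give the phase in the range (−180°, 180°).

ω = 111: 28.7 dB, 24.0°; ω = 1233: 33.8 dB, 6.8°

At ω = 111 rad/s:
zero (1 + j111·0.01) = 1 + j1.11 → |·| ≈ 1.494, ∠ ≈ 47.98°
pole (1 + j111·0.004) = 1 + j0.444 → |·| ≈ 1.0941, ∠ ≈ 23.94°
|H| = 20 · 1.494 / (1.0941) ≈ 27.31
Gain = 20 log₁₀(27.31) ≈ 28.73 dB
∠H = (47.98°) − (23.94°) = 24.04°

At ω = 1233 rad/s:
zero (1 + j1233·0.01) = 1 + j12.33 → |·| ≈ 12.37, ∠ ≈ 85.36°
pole (1 + j1233·0.004) = 1 + j4.932 → |·| ≈ 5.0324, ∠ ≈ 78.54°
|H| = 20 · 12.37 / (5.0324) ≈ 49.161
Gain = 20 log₁₀(49.161) ≈ 33.83 dB
∠H = (85.36°) − (78.54°) = 6.82°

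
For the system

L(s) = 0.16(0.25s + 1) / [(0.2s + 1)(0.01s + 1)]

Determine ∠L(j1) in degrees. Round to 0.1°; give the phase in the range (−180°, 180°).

2.2°

At ω = 1 rad/s:
zero (1 + j1·0.25) = 1 + j0.25 → |·| ≈ 1.0308, ∠ ≈ 14.04°
pole (1 + j1·0.2) = 1 + j0.2 → |·| ≈ 1.0198, ∠ ≈ 11.31°
pole (1 + j1·0.01) = 1 + j0.01 → |·| ≈ 1, ∠ ≈ 0.57°
∠L = (14.04°) − (11.31° + 0.57°) = 2.16°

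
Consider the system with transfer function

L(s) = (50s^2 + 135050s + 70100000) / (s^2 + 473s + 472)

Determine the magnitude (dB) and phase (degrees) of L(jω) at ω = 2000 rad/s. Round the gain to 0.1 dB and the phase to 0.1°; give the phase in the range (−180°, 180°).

37.3 dB, -51.0°

Substitute s = j2000:
Numerator: 50(j2000)^2 + 135050(j2000) + 70100000 = -129900000 + j270100000
Denominator: (j2000)^2 + 473(j2000) + 472 = -3999528 + j946000
|N| = √(129900000² + 270100000²) ≈ 2.9971e+08, ∠N ≈ 115.68°
|D| = √(3999528² + 946000²) ≈ 4.1099e+06, ∠D ≈ 166.69°
|L| = 2.9971e+08 / 4.1099e+06 ≈ 72.924
Gain = 20 log₁₀(72.924) ≈ 37.26 dB
∠L = 115.68° − 166.69° = -51.01°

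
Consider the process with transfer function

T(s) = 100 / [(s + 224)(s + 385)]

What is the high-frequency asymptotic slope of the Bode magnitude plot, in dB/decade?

Each pole contributes −20 dB/decade at high frequency; each zero contributes +20 dB/decade.
Net: 0 zero(s) − 2 pole(s) → -40 dB/decade.

-40 dB/decade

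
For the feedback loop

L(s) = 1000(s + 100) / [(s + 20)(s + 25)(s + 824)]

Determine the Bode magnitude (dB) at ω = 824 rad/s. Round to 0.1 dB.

-59.6 dB

At s = jω = j824:
zero (s+100): 100 + j824 → |·| = √(100²+824²) = √688976 ≈ 830.05, ∠ = arctan(824/100) ≈ 83.08°
pole (s+20): 20 + j824 → |·| = √(20²+824²) = √679376 ≈ 824.24, ∠ = arctan(824/20) ≈ 88.61°
pole (s+25): 25 + j824 → |·| = √(25²+824²) = √679601 ≈ 824.38, ∠ = arctan(824/25) ≈ 88.26°
pole (s+824): 824 + j824 → |·| = √(824²+824²) = √1357952 ≈ 1165.3, ∠ = arctan(824/824) ≈ 45.00°
|L| = 1000 · 830.05 / 7.9181e+08 ≈ 0.0010483
Gain = 20 log₁₀(0.0010483) ≈ -59.59 dB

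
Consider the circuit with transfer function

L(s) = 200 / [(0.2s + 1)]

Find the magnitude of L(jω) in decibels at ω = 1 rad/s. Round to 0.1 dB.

At ω = 1 rad/s:
pole (1 + j1·0.2) = 1 + j0.2 → |·| ≈ 1.0198, ∠ ≈ 11.31°
|L| = 200 · 1 / (1.0198) ≈ 196.12
Gain = 20 log₁₀(196.12) ≈ 45.85 dB

45.9 dB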